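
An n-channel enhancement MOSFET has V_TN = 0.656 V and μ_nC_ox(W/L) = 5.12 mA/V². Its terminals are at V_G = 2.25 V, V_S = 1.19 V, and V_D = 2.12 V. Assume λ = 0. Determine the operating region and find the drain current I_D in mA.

V_GS = V_G − V_S = 2.25 − 1.19 = 1.06 V; V_DS = V_D − V_S = 2.12 − 1.19 = 0.93 V.
V_ov = V_GS − V_TN = 1.06 − 0.656 = 0.404 V.
Since V_DS = 0.93 V ≥ V_ov = 0.404 V, the device is in saturation.
I_D = ½ k_n V_ov² = 0.5 × 5.12 × 0.404² = 0.418 mA.

Saturation; I_D = 0.418 mA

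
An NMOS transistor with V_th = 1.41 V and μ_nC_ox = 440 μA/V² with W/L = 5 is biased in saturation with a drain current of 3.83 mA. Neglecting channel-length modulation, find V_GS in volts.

V_GS = 3.28 V

k_n = μ_nC_ox · (W/L) = 2.2 mA/V².
In saturation I_D = ½ k_n (V_GS − V_th)², so V_GS − V_th = √(2 I_D / k_n) = √(2 × 3.83 / 2.2) = 1.87 V.
V_GS = 1.41 + 1.87 = 3.28 V.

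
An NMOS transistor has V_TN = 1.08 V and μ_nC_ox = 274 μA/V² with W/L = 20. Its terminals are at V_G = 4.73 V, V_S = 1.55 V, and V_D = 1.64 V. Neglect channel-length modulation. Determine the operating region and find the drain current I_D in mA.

Triode; I_D = 1.01 mA

V_GS = V_G − V_S = 4.73 − 1.55 = 3.18 V; V_DS = V_D − V_S = 1.64 − 1.55 = 0.09 V.
k_n = μ_nC_ox · (W/L) = 5.48 mA/V².
V_ov = V_GS − V_TN = 3.18 − 1.08 = 2.1 V.
Since V_DS = 0.09 V < V_ov = 2.1 V, the device is in the triode region.
I_D = k_n [V_ov · V_DS − ½ V_DS²] = 5.48 × [2.1 × 0.09 − 0.5 × 0.09²] = 1.01 mA.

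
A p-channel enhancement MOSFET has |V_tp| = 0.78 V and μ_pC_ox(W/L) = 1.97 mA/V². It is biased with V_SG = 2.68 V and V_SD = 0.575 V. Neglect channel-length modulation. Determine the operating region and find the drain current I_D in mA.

Triode; I_D = 1.83 mA

V_ov = V_SG − |V_tp| = 2.68 − 0.78 = 1.9 V.
Since V_SD = 0.575 V < V_ov = 1.9 V, the device is in the triode region.
I_D = k_p [V_ov · V_SD − ½ V_SD²] = 1.97 × [1.9 × 0.575 − 0.5 × 0.575²] = 1.83 mA.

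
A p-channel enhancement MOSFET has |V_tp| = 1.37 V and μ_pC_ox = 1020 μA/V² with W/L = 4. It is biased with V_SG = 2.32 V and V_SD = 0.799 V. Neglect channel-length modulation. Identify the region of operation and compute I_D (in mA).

k_p = μ_pC_ox · (W/L) = 4.08 mA/V².
V_ov = V_SG − |V_tp| = 2.32 − 1.37 = 0.95 V.
Since V_SD = 0.799 V < V_ov = 0.95 V, the device is in the triode region.
I_D = k_p [V_ov · V_SD − ½ V_SD²] = 4.08 × [0.95 × 0.799 − 0.5 × 0.799²] = 1.79 mA.

Triode; I_D = 1.79 mA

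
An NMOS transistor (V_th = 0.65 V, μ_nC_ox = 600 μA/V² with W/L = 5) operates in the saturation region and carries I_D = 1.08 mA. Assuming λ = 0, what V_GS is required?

k_n = μ_nC_ox · (W/L) = 3 mA/V².
In saturation I_D = ½ k_n (V_GS − V_th)², so V_GS − V_th = √(2 I_D / k_n) = √(2 × 1.08 / 3) = 0.849 V.
V_GS = 0.65 + 0.849 = 1.5 V.

V_GS = 1.50 V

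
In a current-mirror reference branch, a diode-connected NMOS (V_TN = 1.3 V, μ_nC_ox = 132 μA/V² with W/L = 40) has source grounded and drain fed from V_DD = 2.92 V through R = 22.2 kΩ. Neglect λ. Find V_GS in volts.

With gate tied to drain, V_GS = V_DS ≥ V_GS − V_TN, so the device is in saturation.
k_n = μ_nC_ox · (W/L) = 5.28 mA/V².
KCL at the drain: ½ k_n (V_GS − V_TN)² = (V_DD − V_GS)/R.
Let x = V_GS − 1.3. Then 58.6 x² + x − 1.62 = 0, giving x = 0.158 V (positive root), so V_GS = 1.46 V.
I_D = (V_DD − V_GS)/R = (2.92 − 1.46) / 22.2 = 0.0659 mA.

V_GS = 1.46 V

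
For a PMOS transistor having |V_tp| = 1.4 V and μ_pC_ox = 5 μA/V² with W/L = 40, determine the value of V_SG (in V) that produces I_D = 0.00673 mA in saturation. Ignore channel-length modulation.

V_SG = 1.66 V

k_p = μ_pC_ox · (W/L) = 0.2 mA/V².
In saturation I_D = ½ k_p (V_SG − |V_tp|)², so V_SG − |V_tp| = √(2 I_D / k_p) = √(2 × 0.00673 / 0.2) = 0.259 V.
V_SG = 1.4 + 0.259 = 1.66 V.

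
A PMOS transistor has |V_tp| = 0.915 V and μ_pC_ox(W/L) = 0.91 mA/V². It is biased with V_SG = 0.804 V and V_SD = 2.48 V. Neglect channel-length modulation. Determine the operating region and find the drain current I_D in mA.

V_SG = 0.804 V < |V_tp| = 0.915 V, so the transistor is in cutoff.

Cutoff; I_D = 0 mA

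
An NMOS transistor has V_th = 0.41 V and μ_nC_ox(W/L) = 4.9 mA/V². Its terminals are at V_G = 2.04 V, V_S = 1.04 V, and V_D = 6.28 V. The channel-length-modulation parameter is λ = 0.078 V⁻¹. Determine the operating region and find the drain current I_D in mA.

V_GS = V_G − V_S = 2.04 − 1.04 = 1 V; V_DS = V_D − V_S = 6.28 − 1.04 = 5.24 V.
V_ov = V_GS − V_th = 1 − 0.41 = 0.59 V.
Since V_DS = 5.24 V ≥ V_ov = 0.59 V, the device is in saturation.
I_D = ½ k_n V_ov² (1 + λ V_DS) = 0.5 × 4.9 × 0.59² × (1 + 0.078 × 5.24) = 1.2 mA.

Saturation; I_D = 1.20 mA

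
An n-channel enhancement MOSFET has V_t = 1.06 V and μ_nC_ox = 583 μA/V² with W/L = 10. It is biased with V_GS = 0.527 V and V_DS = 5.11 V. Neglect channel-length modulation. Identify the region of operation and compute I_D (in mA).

Cutoff; I_D = 0 mA

V_GS = 0.527 V < V_t = 1.06 V, so the transistor is in cutoff.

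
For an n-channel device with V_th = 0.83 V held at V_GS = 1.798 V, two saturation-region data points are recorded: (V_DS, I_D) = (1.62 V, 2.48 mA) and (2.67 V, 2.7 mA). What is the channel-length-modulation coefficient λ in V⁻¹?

λ = 0.0979 V⁻¹

With V_GS fixed, I_D ∝ (1 + λ V_DS) in saturation, so I_D2/I_D1 = (1 + λ V_DS2)/(1 + λ V_DS1).
2.7/2.48 = 1.089 = (1 + 2.67 λ)/(1 + 1.62 λ).
Solving: λ (I_D1 V_DS2 − I_D2 V_DS1) = I_D2 − I_D1, so λ = (2.7 − 2.48) / (2.48 × 2.67 − 2.7 × 1.62) = 0.22 / 2.25 = 0.0979 V⁻¹.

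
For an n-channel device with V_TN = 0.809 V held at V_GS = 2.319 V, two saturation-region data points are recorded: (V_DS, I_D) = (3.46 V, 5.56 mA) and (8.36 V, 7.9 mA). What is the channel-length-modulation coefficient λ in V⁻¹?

λ = 0.122 V⁻¹

With V_GS fixed, I_D ∝ (1 + λ V_DS) in saturation, so I_D2/I_D1 = (1 + λ V_DS2)/(1 + λ V_DS1).
7.9/5.56 = 1.421 = (1 + 8.36 λ)/(1 + 3.46 λ).
Solving: λ (I_D1 V_DS2 − I_D2 V_DS1) = I_D2 − I_D1, so λ = (7.9 − 5.56) / (5.56 × 8.36 − 7.9 × 3.46) = 2.34 / 19.1 = 0.122 V⁻¹.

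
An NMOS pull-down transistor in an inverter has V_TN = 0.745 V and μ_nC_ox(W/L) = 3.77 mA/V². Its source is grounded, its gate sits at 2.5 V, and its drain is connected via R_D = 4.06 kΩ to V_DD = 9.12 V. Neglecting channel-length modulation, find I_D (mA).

V_GS = V_G = 2.5 V, so V_ov = 2.5 − 0.745 = 1.75 V.
Assume saturation: I_D = ½ k_n V_ov² = 0.5 × 3.77 × 1.75² = 5.81 mA, giving V_DS = V_DD − I_D R_D = 9.12 − 5.81 × 4.06 = -14.5 V.
But -14.5 V < V_ov = 1.75 V, so the device is actually in triode.
In triode I_D = k_n[V_ov V_DS − ½ V_DS²] and I_D = (V_DD − V_DS)/R_D. Equating: 7.65 V_DS² − 27.86 V_DS + 9.12 = 0, giving V_DS = 0.364 V (the root below V_ov).
I_D = (9.12 − 0.364) / 4.06 = 2.16 mA.

I_D = 2.16 mA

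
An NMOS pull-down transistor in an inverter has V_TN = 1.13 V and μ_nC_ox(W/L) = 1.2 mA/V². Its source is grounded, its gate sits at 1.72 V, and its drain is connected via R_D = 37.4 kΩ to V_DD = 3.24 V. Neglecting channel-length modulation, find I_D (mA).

I_D = 0.0831 mA

V_GS = V_G = 1.72 V, so V_ov = 1.72 − 1.13 = 0.59 V.
Assume saturation: I_D = ½ k_n V_ov² = 0.5 × 1.2 × 0.59² = 0.209 mA, giving V_DS = V_DD − I_D R_D = 3.24 − 0.209 × 37.4 = -4.57 V.
But -4.57 V < V_ov = 0.59 V, so the device is actually in triode.
In triode I_D = k_n[V_ov V_DS − ½ V_DS²] and I_D = (V_DD − V_DS)/R_D. Equating: 22.4 V_DS² − 27.48 V_DS + 3.24 = 0, giving V_DS = 0.132 V (the root below V_ov).
I_D = (3.24 − 0.132) / 37.4 = 0.0831 mA.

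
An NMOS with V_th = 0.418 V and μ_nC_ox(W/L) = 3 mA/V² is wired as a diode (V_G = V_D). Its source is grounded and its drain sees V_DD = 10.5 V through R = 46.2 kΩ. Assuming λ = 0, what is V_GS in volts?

V_GS = 0.792 V

With gate tied to drain, V_GS = V_DS ≥ V_GS − V_th, so the device is in saturation.
KCL at the drain: ½ k_n (V_GS − V_th)² = (V_DD − V_GS)/R.
Let x = V_GS − 0.418. Then 69.3 x² + x − 10.08 = 0, giving x = 0.374 V (positive root), so V_GS = 0.792 V.
I_D = (V_DD − V_GS)/R = (10.5 − 0.792) / 46.2 = 0.21 mA.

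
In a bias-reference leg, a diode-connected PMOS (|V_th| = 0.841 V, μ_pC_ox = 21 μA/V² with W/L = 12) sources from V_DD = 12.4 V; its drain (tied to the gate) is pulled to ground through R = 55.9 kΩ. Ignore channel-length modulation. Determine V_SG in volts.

V_SG = 2.05 V

With gate tied to drain, V_SG = V_SD ≥ V_SG − |V_th|, so the device is in saturation.
k_p = μ_pC_ox · (W/L) = 0.252 mA/V².
KCL at the drain: ½ k_p (V_SG − |V_th|)² = (V_DD − V_SG)/R.
Let x = V_SG − 0.841. Then 7.04 x² + x − 11.56 = 0, giving x = 1.21 V (positive root), so V_SG = 2.05 V.
I_D = (V_DD − V_SG)/R = (12.4 − 2.05) / 55.9 = 0.185 mA.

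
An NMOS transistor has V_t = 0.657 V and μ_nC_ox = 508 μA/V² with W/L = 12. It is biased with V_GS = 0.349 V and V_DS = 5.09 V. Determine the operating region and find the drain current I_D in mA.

Cutoff; I_D = 0 mA

V_GS = 0.349 V < V_t = 0.657 V, so the transistor is in cutoff.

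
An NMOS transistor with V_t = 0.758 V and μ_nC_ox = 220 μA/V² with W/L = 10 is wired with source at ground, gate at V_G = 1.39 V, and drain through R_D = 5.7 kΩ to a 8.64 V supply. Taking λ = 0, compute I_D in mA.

V_GS = V_G = 1.39 V, so V_ov = 1.39 − 0.758 = 0.632 V.
k_n = μ_nC_ox · (W/L) = 2.2 mA/V².
Assume saturation: I_D = ½ k_n V_ov² = 0.5 × 2.2 × 0.632² = 0.439 mA, giving V_DS = V_DD − I_D R_D = 8.64 − 0.439 × 5.7 = 6.14 V.
V_DS = 6.14 V ≥ V_ov = 0.632 V, confirming saturation.

I_D = 0.439 mA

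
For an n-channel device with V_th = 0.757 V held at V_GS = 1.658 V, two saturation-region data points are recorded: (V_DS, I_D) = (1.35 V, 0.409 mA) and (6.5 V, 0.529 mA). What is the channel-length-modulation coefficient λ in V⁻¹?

With V_GS fixed, I_D ∝ (1 + λ V_DS) in saturation, so I_D2/I_D1 = (1 + λ V_DS2)/(1 + λ V_DS1).
0.529/0.409 = 1.293 = (1 + 6.5 λ)/(1 + 1.35 λ).
Solving: λ (I_D1 V_DS2 − I_D2 V_DS1) = I_D2 − I_D1, so λ = (0.529 − 0.409) / (0.409 × 6.5 − 0.529 × 1.35) = 0.12 / 1.94 = 0.0617 V⁻¹.

λ = 0.0617 V⁻¹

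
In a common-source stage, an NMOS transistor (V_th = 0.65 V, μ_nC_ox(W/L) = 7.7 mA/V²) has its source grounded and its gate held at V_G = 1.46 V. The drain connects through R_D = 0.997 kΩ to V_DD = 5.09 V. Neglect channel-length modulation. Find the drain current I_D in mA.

I_D = 2.53 mA

V_GS = V_G = 1.46 V, so V_ov = 1.46 − 0.65 = 0.81 V.
Assume saturation: I_D = ½ k_n V_ov² = 0.5 × 7.7 × 0.81² = 2.53 mA, giving V_DS = V_DD − I_D R_D = 5.09 − 2.53 × 0.997 = 2.57 V.
V_DS = 2.57 V ≥ V_ov = 0.81 V, confirming saturation.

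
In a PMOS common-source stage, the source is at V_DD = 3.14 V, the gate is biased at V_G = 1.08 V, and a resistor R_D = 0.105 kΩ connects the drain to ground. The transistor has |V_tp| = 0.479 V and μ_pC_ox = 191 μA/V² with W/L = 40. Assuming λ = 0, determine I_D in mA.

I_D = 9.55 mA

V_SG = V_DD − V_G = 3.14 − 1.08 = 2.06 V, so V_ov = 2.06 − 0.479 = 1.58 V.
k_p = μ_pC_ox · (W/L) = 7.64 mA/V².
Assume saturation: I_D = ½ k_p V_ov² = 0.5 × 7.64 × 1.58² = 9.55 mA, giving V_SD = V_DD − I_D R_D = 3.14 − 9.55 × 0.105 = 2.14 V.
V_SD = 2.14 V ≥ V_ov = 1.58 V, confirming saturation.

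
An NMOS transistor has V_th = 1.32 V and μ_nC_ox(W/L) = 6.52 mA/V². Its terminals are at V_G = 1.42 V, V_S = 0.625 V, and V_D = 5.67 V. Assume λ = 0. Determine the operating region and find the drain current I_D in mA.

V_GS = V_G − V_S = 1.42 − 0.625 = 0.795 V; V_DS = V_D − V_S = 5.67 − 0.625 = 5.04 V.
V_GS = 0.795 V < V_th = 1.32 V, so the transistor is in cutoff.

Cutoff; I_D = 0 mA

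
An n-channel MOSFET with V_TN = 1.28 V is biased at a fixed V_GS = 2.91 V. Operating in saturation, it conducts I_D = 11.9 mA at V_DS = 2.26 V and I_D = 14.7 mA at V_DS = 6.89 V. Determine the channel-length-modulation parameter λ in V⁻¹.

λ = 0.0574 V⁻¹

With V_GS fixed, I_D ∝ (1 + λ V_DS) in saturation, so I_D2/I_D1 = (1 + λ V_DS2)/(1 + λ V_DS1).
14.7/11.9 = 1.235 = (1 + 6.89 λ)/(1 + 2.26 λ).
Solving: λ (I_D1 V_DS2 − I_D2 V_DS1) = I_D2 − I_D1, so λ = (14.7 − 11.9) / (11.9 × 6.89 − 14.7 × 2.26) = 2.8 / 48.8 = 0.0574 V⁻¹.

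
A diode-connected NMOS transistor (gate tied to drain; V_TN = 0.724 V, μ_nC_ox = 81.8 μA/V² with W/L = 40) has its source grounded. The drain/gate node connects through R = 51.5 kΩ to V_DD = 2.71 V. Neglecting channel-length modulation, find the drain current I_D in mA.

I_D = 0.0357 mA

With gate tied to drain, V_GS = V_DS ≥ V_GS − V_TN, so the device is in saturation.
k_n = μ_nC_ox · (W/L) = 3.272 mA/V².
KCL at the drain: ½ k_n (V_GS − V_TN)² = (V_DD − V_GS)/R.
Let x = V_GS − 0.724. Then 84.3 x² + x − 1.986 = 0, giving x = 0.148 V (positive root), so V_GS = 0.872 V.
I_D = (V_DD − V_GS)/R = (2.71 − 0.872) / 51.5 = 0.0357 mA.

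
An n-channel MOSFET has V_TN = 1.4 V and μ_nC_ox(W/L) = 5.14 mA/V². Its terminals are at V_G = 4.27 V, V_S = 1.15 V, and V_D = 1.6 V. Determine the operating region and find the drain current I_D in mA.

Triode; I_D = 3.46 mA

V_GS = V_G − V_S = 4.27 − 1.15 = 3.12 V; V_DS = V_D − V_S = 1.6 − 1.15 = 0.45 V.
V_ov = V_GS − V_TN = 3.12 − 1.4 = 1.72 V.
Since V_DS = 0.45 V < V_ov = 1.72 V, the device is in the triode region.
I_D = k_n [V_ov · V_DS − ½ V_DS²] = 5.14 × [1.72 × 0.45 − 0.5 × 0.45²] = 3.46 mA.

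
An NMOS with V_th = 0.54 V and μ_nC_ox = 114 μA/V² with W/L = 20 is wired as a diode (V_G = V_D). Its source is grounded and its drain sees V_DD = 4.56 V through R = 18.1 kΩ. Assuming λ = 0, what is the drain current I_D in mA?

I_D = 0.199 mA

With gate tied to drain, V_GS = V_DS ≥ V_GS − V_th, so the device is in saturation.
k_n = μ_nC_ox · (W/L) = 2.28 mA/V².
KCL at the drain: ½ k_n (V_GS − V_th)² = (V_DD − V_GS)/R.
Let x = V_GS − 0.54. Then 20.6 x² + x − 4.02 = 0, giving x = 0.418 V (positive root), so V_GS = 0.958 V.
I_D = (V_DD − V_GS)/R = (4.56 − 0.958) / 18.1 = 0.199 mA.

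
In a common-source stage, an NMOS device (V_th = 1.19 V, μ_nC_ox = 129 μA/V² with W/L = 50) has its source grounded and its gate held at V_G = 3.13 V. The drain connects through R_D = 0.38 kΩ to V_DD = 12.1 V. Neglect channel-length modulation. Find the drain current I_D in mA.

I_D = 12.1 mA

V_GS = V_G = 3.13 V, so V_ov = 3.13 − 1.19 = 1.94 V.
k_n = μ_nC_ox · (W/L) = 6.45 mA/V².
Assume saturation: I_D = ½ k_n V_ov² = 0.5 × 6.45 × 1.94² = 12.1 mA, giving V_DS = V_DD − I_D R_D = 12.1 − 12.1 × 0.38 = 7.49 V.
V_DS = 7.49 V ≥ V_ov = 1.94 V, confirming saturation.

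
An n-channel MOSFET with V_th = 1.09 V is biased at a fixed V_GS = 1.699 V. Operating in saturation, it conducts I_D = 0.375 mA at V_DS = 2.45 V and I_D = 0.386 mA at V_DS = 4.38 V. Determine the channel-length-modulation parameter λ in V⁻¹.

With V_GS fixed, I_D ∝ (1 + λ V_DS) in saturation, so I_D2/I_D1 = (1 + λ V_DS2)/(1 + λ V_DS1).
0.386/0.375 = 1.029 = (1 + 4.38 λ)/(1 + 2.45 λ).
Solving: λ (I_D1 V_DS2 − I_D2 V_DS1) = I_D2 − I_D1, so λ = (0.386 − 0.375) / (0.375 × 4.38 − 0.386 × 2.45) = 0.011 / 0.697 = 0.0158 V⁻¹.

λ = 0.0158 V⁻¹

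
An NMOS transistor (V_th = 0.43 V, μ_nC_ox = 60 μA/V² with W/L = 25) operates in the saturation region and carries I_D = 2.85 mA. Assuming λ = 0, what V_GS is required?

k_n = μ_nC_ox · (W/L) = 1.5 mA/V².
In saturation I_D = ½ k_n (V_GS − V_th)², so V_GS − V_th = √(2 I_D / k_n) = √(2 × 2.85 / 1.5) = 1.95 V.
V_GS = 0.43 + 1.95 = 2.38 V.

V_GS = 2.38 V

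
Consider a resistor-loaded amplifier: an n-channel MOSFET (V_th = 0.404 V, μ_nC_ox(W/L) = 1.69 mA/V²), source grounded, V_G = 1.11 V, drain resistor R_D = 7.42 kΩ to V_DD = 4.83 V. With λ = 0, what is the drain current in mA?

V_GS = V_G = 1.11 V, so V_ov = 1.11 − 0.404 = 0.706 V.
Assume saturation: I_D = ½ k_n V_ov² = 0.5 × 1.69 × 0.706² = 0.421 mA, giving V_DS = V_DD − I_D R_D = 4.83 − 0.421 × 7.42 = 1.7 V.
V_DS = 1.7 V ≥ V_ov = 0.706 V, confirming saturation.

I_D = 0.421 mA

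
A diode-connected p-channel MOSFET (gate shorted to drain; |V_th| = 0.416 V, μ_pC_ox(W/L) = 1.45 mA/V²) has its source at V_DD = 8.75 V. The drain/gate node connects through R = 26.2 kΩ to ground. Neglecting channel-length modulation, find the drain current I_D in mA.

I_D = 0.294 mA

With gate tied to drain, V_SG = V_SD ≥ V_SG − |V_th|, so the device is in saturation.
KCL at the drain: ½ k_p (V_SG − |V_th|)² = (V_DD − V_SG)/R.
Let x = V_SG − 0.416. Then 19 x² + x − 8.334 = 0, giving x = 0.637 V (positive root), so V_SG = 1.05 V.
I_D = (V_DD − V_SG)/R = (8.75 − 1.05) / 26.2 = 0.294 mA.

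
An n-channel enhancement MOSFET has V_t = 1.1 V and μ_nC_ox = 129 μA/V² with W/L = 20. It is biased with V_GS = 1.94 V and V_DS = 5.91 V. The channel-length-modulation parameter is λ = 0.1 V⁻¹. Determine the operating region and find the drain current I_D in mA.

Saturation; I_D = 1.45 mA

k_n = μ_nC_ox · (W/L) = 2.58 mA/V².
V_ov = V_GS − V_t = 1.94 − 1.1 = 0.84 V.
Since V_DS = 5.91 V ≥ V_ov = 0.84 V, the device is in saturation.
I_D = ½ k_n V_ov² (1 + λ V_DS) = 0.5 × 2.58 × 0.84² × (1 + 0.1 × 5.91) = 1.45 mA.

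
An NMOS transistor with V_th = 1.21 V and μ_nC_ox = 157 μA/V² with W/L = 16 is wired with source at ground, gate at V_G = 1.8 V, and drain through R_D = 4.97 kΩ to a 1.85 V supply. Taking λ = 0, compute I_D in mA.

V_GS = V_G = 1.8 V, so V_ov = 1.8 − 1.21 = 0.59 V.
k_n = μ_nC_ox · (W/L) = 2.512 mA/V².
Assume saturation: I_D = ½ k_n V_ov² = 0.5 × 2.512 × 0.59² = 0.437 mA, giving V_DS = V_DD − I_D R_D = 1.85 − 0.437 × 4.97 = -0.323 V.
But -0.323 V < V_ov = 0.59 V, so the device is actually in triode.
In triode I_D = k_n[V_ov V_DS − ½ V_DS²] and I_D = (V_DD − V_DS)/R_D. Equating: 6.24 V_DS² − 8.366 V_DS + 1.85 = 0, giving V_DS = 0.279 V (the root below V_ov).
I_D = (1.85 − 0.279) / 4.97 = 0.316 mA.

I_D = 0.316 mA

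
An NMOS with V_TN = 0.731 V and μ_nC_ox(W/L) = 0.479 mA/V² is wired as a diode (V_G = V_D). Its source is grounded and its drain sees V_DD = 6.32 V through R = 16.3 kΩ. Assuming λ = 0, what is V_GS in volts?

With gate tied to drain, V_GS = V_DS ≥ V_GS − V_TN, so the device is in saturation.
KCL at the drain: ½ k_n (V_GS − V_TN)² = (V_DD − V_GS)/R.
Let x = V_GS − 0.731. Then 3.9 x² + x − 5.589 = 0, giving x = 1.08 V (positive root), so V_GS = 1.81 V.
I_D = (V_DD − V_GS)/R = (6.32 − 1.81) / 16.3 = 0.277 mA.

V_GS = 1.81 V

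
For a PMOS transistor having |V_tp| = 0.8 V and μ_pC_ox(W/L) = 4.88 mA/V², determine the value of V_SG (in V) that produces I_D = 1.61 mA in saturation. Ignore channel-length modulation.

In saturation I_D = ½ k_p (V_SG − |V_tp|)², so V_SG − |V_tp| = √(2 I_D / k_p) = √(2 × 1.61 / 4.88) = 0.812 V.
V_SG = 0.8 + 0.812 = 1.61 V.

V_SG = 1.61 V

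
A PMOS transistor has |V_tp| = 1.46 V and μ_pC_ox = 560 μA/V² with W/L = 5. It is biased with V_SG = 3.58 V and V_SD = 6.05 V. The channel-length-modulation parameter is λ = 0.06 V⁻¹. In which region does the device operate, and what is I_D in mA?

Saturation; I_D = 8.58 mA

k_p = μ_pC_ox · (W/L) = 2.8 mA/V².
V_ov = V_SG − |V_tp| = 3.58 − 1.46 = 2.12 V.
Since V_SD = 6.05 V ≥ V_ov = 2.12 V, the device is in saturation.
I_D = ½ k_p V_ov² (1 + λ V_SD) = 0.5 × 2.8 × 2.12² × (1 + 0.06 × 6.05) = 8.58 mA.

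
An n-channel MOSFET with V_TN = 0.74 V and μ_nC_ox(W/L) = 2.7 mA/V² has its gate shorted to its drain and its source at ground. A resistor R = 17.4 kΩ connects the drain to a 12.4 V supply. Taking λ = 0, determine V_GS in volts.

With gate tied to drain, V_GS = V_DS ≥ V_GS − V_TN, so the device is in saturation.
KCL at the drain: ½ k_n (V_GS − V_TN)² = (V_DD − V_GS)/R.
Let x = V_GS − 0.74. Then 23.5 x² + x − 11.66 = 0, giving x = 0.684 V (positive root), so V_GS = 1.42 V.
I_D = (V_DD − V_GS)/R = (12.4 − 1.42) / 17.4 = 0.631 mA.

V_GS = 1.42 V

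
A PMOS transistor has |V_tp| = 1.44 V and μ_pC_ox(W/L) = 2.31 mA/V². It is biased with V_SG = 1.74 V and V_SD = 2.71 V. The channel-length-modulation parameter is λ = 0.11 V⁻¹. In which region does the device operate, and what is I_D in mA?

V_ov = V_SG − |V_tp| = 1.74 − 1.44 = 0.3 V.
Since V_SD = 2.71 V ≥ V_ov = 0.3 V, the device is in saturation.
I_D = ½ k_p V_ov² (1 + λ V_SD) = 0.5 × 2.31 × 0.3² × (1 + 0.11 × 2.71) = 0.135 mA.

Saturation; I_D = 0.135 mA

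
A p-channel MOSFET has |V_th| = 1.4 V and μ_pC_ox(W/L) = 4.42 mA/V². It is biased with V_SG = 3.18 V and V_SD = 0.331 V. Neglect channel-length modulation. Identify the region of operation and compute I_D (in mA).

V_ov = V_SG − |V_th| = 3.18 − 1.4 = 1.78 V.
Since V_SD = 0.331 V < V_ov = 1.78 V, the device is in the triode region.
I_D = k_p [V_ov · V_SD − ½ V_SD²] = 4.42 × [1.78 × 0.331 − 0.5 × 0.331²] = 2.36 mA.

Triode; I_D = 2.36 mA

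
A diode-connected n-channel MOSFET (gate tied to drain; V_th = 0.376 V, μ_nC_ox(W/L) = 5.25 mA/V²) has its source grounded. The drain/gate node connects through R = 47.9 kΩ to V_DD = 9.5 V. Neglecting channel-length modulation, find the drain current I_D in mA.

With gate tied to drain, V_GS = V_DS ≥ V_GS − V_th, so the device is in saturation.
KCL at the drain: ½ k_n (V_GS − V_th)² = (V_DD − V_GS)/R.
Let x = V_GS − 0.376. Then 126 x² + x − 9.124 = 0, giving x = 0.265 V (positive root), so V_GS = 0.641 V.
I_D = (V_DD − V_GS)/R = (9.5 − 0.641) / 47.9 = 0.185 mA.

I_D = 0.185 mA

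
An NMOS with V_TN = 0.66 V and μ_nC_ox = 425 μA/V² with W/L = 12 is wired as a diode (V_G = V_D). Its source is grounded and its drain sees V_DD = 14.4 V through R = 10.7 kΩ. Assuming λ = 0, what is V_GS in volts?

With gate tied to drain, V_GS = V_DS ≥ V_GS − V_TN, so the device is in saturation.
k_n = μ_nC_ox · (W/L) = 5.1 mA/V².
KCL at the drain: ½ k_n (V_GS − V_TN)² = (V_DD − V_GS)/R.
Let x = V_GS − 0.66. Then 27.3 x² + x − 13.74 = 0, giving x = 0.692 V (positive root), so V_GS = 1.35 V.
I_D = (V_DD − V_GS)/R = (14.4 − 1.35) / 10.7 = 1.22 mA.

V_GS = 1.35 V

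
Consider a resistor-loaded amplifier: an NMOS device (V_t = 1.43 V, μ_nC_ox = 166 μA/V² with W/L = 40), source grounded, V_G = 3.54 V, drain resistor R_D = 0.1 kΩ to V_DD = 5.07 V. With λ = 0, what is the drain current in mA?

I_D = 14.8 mA

V_GS = V_G = 3.54 V, so V_ov = 3.54 − 1.43 = 2.11 V.
k_n = μ_nC_ox · (W/L) = 6.64 mA/V².
Assume saturation: I_D = ½ k_n V_ov² = 0.5 × 6.64 × 2.11² = 14.8 mA, giving V_DS = V_DD − I_D R_D = 5.07 − 14.8 × 0.1 = 3.59 V.
V_DS = 3.59 V ≥ V_ov = 2.11 V, confirming saturation.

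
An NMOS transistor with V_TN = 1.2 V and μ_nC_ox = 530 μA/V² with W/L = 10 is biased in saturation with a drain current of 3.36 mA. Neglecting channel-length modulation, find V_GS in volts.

V_GS = 2.33 V

k_n = μ_nC_ox · (W/L) = 5.3 mA/V².
In saturation I_D = ½ k_n (V_GS − V_TN)², so V_GS − V_TN = √(2 I_D / k_n) = √(2 × 3.36 / 5.3) = 1.13 V.
V_GS = 1.2 + 1.13 = 2.33 V.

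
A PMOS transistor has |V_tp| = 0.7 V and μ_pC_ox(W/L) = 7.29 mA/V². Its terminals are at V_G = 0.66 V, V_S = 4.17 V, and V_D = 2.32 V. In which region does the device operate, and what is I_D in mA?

Triode; I_D = 25.4 mA

V_SG = V_S − V_G = 4.17 − 0.66 = 3.51 V; V_SD = V_S − V_D = 4.17 − 2.32 = 1.85 V.
V_ov = V_SG − |V_tp| = 3.51 − 0.7 = 2.81 V.
Since V_SD = 1.85 V < V_ov = 2.81 V, the device is in the triode region.
I_D = k_p [V_ov · V_SD − ½ V_SD²] = 7.29 × [2.81 × 1.85 − 0.5 × 1.85²] = 25.4 mA.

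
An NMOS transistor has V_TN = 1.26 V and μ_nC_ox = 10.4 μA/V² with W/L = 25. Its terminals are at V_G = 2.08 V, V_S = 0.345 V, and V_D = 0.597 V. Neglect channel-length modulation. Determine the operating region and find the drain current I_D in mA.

Triode; I_D = 0.0229 mA

V_GS = V_G − V_S = 2.08 − 0.345 = 1.74 V; V_DS = V_D − V_S = 0.597 − 0.345 = 0.252 V.
k_n = μ_nC_ox · (W/L) = 0.26 mA/V².
V_ov = V_GS − V_TN = 1.74 − 1.26 = 0.475 V.
Since V_DS = 0.252 V < V_ov = 0.475 V, the device is in the triode region.
I_D = k_n [V_ov · V_DS − ½ V_DS²] = 0.26 × [0.475 × 0.252 − 0.5 × 0.252²] = 0.0229 mA.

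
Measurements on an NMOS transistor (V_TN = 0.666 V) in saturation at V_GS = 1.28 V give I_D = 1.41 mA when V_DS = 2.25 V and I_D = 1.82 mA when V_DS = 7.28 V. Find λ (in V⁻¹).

With V_GS fixed, I_D ∝ (1 + λ V_DS) in saturation, so I_D2/I_D1 = (1 + λ V_DS2)/(1 + λ V_DS1).
1.82/1.41 = 1.291 = (1 + 7.28 λ)/(1 + 2.25 λ).
Solving: λ (I_D1 V_DS2 − I_D2 V_DS1) = I_D2 − I_D1, so λ = (1.82 − 1.41) / (1.41 × 7.28 − 1.82 × 2.25) = 0.41 / 6.17 = 0.0665 V⁻¹.

λ = 0.0665 V⁻¹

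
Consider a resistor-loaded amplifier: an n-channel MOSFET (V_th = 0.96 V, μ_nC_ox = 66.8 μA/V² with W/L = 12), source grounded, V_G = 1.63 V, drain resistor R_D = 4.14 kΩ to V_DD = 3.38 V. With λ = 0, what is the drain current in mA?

V_GS = V_G = 1.63 V, so V_ov = 1.63 − 0.96 = 0.67 V.
k_n = μ_nC_ox · (W/L) = 0.8016 mA/V².
Assume saturation: I_D = ½ k_n V_ov² = 0.5 × 0.8016 × 0.67² = 0.18 mA, giving V_DS = V_DD − I_D R_D = 3.38 − 0.18 × 4.14 = 2.64 V.
V_DS = 2.64 V ≥ V_ov = 0.67 V, confirming saturation.

I_D = 0.180 mA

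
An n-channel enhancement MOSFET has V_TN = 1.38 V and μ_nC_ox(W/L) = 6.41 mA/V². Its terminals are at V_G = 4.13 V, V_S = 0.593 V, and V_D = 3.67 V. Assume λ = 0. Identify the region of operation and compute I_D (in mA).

V_GS = V_G − V_S = 4.13 − 0.593 = 3.54 V; V_DS = V_D − V_S = 3.67 − 0.593 = 3.08 V.
V_ov = V_GS − V_TN = 3.54 − 1.38 = 2.16 V.
Since V_DS = 3.08 V ≥ V_ov = 2.16 V, the device is in saturation.
I_D = ½ k_n V_ov² = 0.5 × 6.41 × 2.16² = 14.9 mA.

Saturation; I_D = 14.9 mA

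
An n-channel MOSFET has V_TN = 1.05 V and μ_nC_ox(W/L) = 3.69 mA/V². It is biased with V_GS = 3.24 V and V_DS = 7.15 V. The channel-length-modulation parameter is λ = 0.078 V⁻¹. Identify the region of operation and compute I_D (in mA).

V_ov = V_GS − V_TN = 3.24 − 1.05 = 2.19 V.
Since V_DS = 7.15 V ≥ V_ov = 2.19 V, the device is in saturation.
I_D = ½ k_n V_ov² (1 + λ V_DS) = 0.5 × 3.69 × 2.19² × (1 + 0.078 × 7.15) = 13.8 mA.

Saturation; I_D = 13.8 mA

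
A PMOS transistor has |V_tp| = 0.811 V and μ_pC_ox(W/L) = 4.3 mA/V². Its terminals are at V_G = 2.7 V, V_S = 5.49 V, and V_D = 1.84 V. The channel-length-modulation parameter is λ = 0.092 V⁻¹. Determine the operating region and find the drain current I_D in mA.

V_SG = V_S − V_G = 5.49 − 2.7 = 2.79 V; V_SD = V_S − V_D = 5.49 − 1.84 = 3.65 V.
V_ov = V_SG − |V_tp| = 2.79 − 0.811 = 1.98 V.
Since V_SD = 3.65 V ≥ V_ov = 1.98 V, the device is in saturation.
I_D = ½ k_p V_ov² (1 + λ V_SD) = 0.5 × 4.3 × 1.98² × (1 + 0.092 × 3.65) = 11.2 mA.

Saturation; I_D = 11.2 mA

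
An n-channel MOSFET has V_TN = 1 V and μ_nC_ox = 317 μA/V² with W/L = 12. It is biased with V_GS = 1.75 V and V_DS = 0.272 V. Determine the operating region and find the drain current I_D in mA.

k_n = μ_nC_ox · (W/L) = 3.804 mA/V².
V_ov = V_GS − V_TN = 1.75 − 1 = 0.75 V.
Since V_DS = 0.272 V < V_ov = 0.75 V, the device is in the triode region.
I_D = k_n [V_ov · V_DS − ½ V_DS²] = 3.804 × [0.75 × 0.272 − 0.5 × 0.272²] = 0.635 mA.

Triode; I_D = 0.635 mA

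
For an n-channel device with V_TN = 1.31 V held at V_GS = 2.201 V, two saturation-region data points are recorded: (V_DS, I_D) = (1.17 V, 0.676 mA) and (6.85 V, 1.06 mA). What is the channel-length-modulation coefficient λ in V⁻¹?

λ = 0.113 V⁻¹

With V_GS fixed, I_D ∝ (1 + λ V_DS) in saturation, so I_D2/I_D1 = (1 + λ V_DS2)/(1 + λ V_DS1).
1.06/0.676 = 1.568 = (1 + 6.85 λ)/(1 + 1.17 λ).
Solving: λ (I_D1 V_DS2 − I_D2 V_DS1) = I_D2 − I_D1, so λ = (1.06 − 0.676) / (0.676 × 6.85 − 1.06 × 1.17) = 0.384 / 3.39 = 0.113 V⁻¹.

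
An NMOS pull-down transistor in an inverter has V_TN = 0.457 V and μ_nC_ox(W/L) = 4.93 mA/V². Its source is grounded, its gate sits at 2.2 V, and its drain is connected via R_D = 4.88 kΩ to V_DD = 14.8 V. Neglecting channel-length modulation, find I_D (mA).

I_D = 2.95 mA

V_GS = V_G = 2.2 V, so V_ov = 2.2 − 0.457 = 1.74 V.
Assume saturation: I_D = ½ k_n V_ov² = 0.5 × 4.93 × 1.74² = 7.49 mA, giving V_DS = V_DD − I_D R_D = 14.8 − 7.49 × 4.88 = -21.7 V.
But -21.7 V < V_ov = 1.74 V, so the device is actually in triode.
In triode I_D = k_n[V_ov V_DS − ½ V_DS²] and I_D = (V_DD − V_DS)/R_D. Equating: 12 V_DS² − 42.93 V_DS + 14.8 = 0, giving V_DS = 0.387 V (the root below V_ov).
I_D = (14.8 − 0.387) / 4.88 = 2.95 mA.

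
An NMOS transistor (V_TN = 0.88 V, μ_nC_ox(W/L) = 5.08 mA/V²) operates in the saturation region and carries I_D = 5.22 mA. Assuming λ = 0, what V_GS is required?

V_GS = 2.31 V

In saturation I_D = ½ k_n (V_GS − V_TN)², so V_GS − V_TN = √(2 I_D / k_n) = √(2 × 5.22 / 5.08) = 1.43 V.
V_GS = 0.88 + 1.43 = 2.31 V.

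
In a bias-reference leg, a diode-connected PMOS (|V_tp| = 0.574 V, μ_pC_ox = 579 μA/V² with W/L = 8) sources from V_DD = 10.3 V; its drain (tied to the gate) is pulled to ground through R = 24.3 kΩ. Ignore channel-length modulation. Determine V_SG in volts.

With gate tied to drain, V_SG = V_SD ≥ V_SG − |V_tp|, so the device is in saturation.
k_p = μ_pC_ox · (W/L) = 4.632 mA/V².
KCL at the drain: ½ k_p (V_SG − |V_tp|)² = (V_DD − V_SG)/R.
Let x = V_SG − 0.574. Then 56.3 x² + x − 9.726 = 0, giving x = 0.407 V (positive root), so V_SG = 0.981 V.
I_D = (V_DD − V_SG)/R = (10.3 − 0.981) / 24.3 = 0.384 mA.

V_SG = 0.981 V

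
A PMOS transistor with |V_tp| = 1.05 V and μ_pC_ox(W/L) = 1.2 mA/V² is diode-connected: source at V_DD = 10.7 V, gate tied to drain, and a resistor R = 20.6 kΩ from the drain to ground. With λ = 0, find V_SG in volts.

V_SG = 1.89 V

With gate tied to drain, V_SG = V_SD ≥ V_SG − |V_tp|, so the device is in saturation.
KCL at the drain: ½ k_p (V_SG − |V_tp|)² = (V_DD − V_SG)/R.
Let x = V_SG − 1.05. Then 12.4 x² + x − 9.65 = 0, giving x = 0.844 V (positive root), so V_SG = 1.89 V.
I_D = (V_DD − V_SG)/R = (10.7 − 1.89) / 20.6 = 0.427 mA.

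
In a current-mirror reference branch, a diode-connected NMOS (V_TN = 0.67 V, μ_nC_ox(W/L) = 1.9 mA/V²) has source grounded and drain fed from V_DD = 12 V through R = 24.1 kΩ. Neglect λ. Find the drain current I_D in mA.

With gate tied to drain, V_GS = V_DS ≥ V_GS − V_TN, so the device is in saturation.
KCL at the drain: ½ k_n (V_GS − V_TN)² = (V_DD − V_GS)/R.
Let x = V_GS − 0.67. Then 22.9 x² + x − 11.33 = 0, giving x = 0.682 V (positive root), so V_GS = 1.35 V.
I_D = (V_DD − V_GS)/R = (12 − 1.35) / 24.1 = 0.442 mA.

I_D = 0.442 mA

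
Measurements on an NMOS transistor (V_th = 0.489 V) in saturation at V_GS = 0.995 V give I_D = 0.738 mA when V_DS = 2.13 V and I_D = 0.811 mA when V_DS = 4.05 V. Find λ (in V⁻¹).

With V_GS fixed, I_D ∝ (1 + λ V_DS) in saturation, so I_D2/I_D1 = (1 + λ V_DS2)/(1 + λ V_DS1).
0.811/0.738 = 1.099 = (1 + 4.05 λ)/(1 + 2.13 λ).
Solving: λ (I_D1 V_DS2 − I_D2 V_DS1) = I_D2 − I_D1, so λ = (0.811 − 0.738) / (0.738 × 4.05 − 0.811 × 2.13) = 0.073 / 1.26 = 0.0579 V⁻¹.

λ = 0.0579 V⁻¹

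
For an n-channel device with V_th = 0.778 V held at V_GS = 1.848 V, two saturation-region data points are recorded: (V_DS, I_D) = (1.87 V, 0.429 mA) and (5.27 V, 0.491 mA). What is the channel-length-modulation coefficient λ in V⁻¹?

With V_GS fixed, I_D ∝ (1 + λ V_DS) in saturation, so I_D2/I_D1 = (1 + λ V_DS2)/(1 + λ V_DS1).
0.491/0.429 = 1.145 = (1 + 5.27 λ)/(1 + 1.87 λ).
Solving: λ (I_D1 V_DS2 − I_D2 V_DS1) = I_D2 − I_D1, so λ = (0.491 − 0.429) / (0.429 × 5.27 − 0.491 × 1.87) = 0.062 / 1.34 = 0.0462 V⁻¹.

λ = 0.0462 V⁻¹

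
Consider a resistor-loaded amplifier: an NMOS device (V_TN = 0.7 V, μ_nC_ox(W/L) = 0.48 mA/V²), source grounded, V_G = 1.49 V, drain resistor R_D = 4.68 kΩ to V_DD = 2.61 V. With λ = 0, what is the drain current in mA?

V_GS = V_G = 1.49 V, so V_ov = 1.49 − 0.7 = 0.79 V.
Assume saturation: I_D = ½ k_n V_ov² = 0.5 × 0.48 × 0.79² = 0.15 mA, giving V_DS = V_DD − I_D R_D = 2.61 − 0.15 × 4.68 = 1.91 V.
V_DS = 1.91 V ≥ V_ov = 0.79 V, confirming saturation.

I_D = 0.150 mA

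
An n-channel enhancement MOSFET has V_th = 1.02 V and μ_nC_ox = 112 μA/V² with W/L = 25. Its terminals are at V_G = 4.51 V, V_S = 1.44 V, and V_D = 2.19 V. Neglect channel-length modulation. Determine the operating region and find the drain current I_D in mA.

Triode; I_D = 3.52 mA

V_GS = V_G − V_S = 4.51 − 1.44 = 3.07 V; V_DS = V_D − V_S = 2.19 − 1.44 = 0.75 V.
k_n = μ_nC_ox · (W/L) = 2.8 mA/V².
V_ov = V_GS − V_th = 3.07 − 1.02 = 2.05 V.
Since V_DS = 0.75 V < V_ov = 2.05 V, the device is in the triode region.
I_D = k_n [V_ov · V_DS − ½ V_DS²] = 2.8 × [2.05 × 0.75 − 0.5 × 0.75²] = 3.52 mA.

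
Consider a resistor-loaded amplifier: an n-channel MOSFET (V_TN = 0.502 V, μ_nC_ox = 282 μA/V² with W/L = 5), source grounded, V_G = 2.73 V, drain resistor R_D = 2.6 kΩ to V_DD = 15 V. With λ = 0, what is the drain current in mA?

I_D = 3.50 mA

V_GS = V_G = 2.73 V, so V_ov = 2.73 − 0.502 = 2.23 V.
k_n = μ_nC_ox · (W/L) = 1.41 mA/V².
Assume saturation: I_D = ½ k_n V_ov² = 0.5 × 1.41 × 2.23² = 3.5 mA, giving V_DS = V_DD − I_D R_D = 15 − 3.5 × 2.6 = 5.9 V.
V_DS = 5.9 V ≥ V_ov = 2.23 V, confirming saturation.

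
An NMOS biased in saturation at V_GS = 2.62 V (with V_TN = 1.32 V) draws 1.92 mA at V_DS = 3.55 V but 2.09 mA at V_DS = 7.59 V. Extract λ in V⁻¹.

λ = 0.0238 V⁻¹

With V_GS fixed, I_D ∝ (1 + λ V_DS) in saturation, so I_D2/I_D1 = (1 + λ V_DS2)/(1 + λ V_DS1).
2.09/1.92 = 1.089 = (1 + 7.59 λ)/(1 + 3.55 λ).
Solving: λ (I_D1 V_DS2 − I_D2 V_DS1) = I_D2 − I_D1, so λ = (2.09 − 1.92) / (1.92 × 7.59 − 2.09 × 3.55) = 0.17 / 7.15 = 0.0238 V⁻¹.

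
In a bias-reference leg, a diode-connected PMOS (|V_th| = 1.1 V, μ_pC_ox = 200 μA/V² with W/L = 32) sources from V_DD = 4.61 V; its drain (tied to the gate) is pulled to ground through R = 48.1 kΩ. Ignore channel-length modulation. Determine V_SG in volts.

V_SG = 1.25 V

With gate tied to drain, V_SG = V_SD ≥ V_SG − |V_th|, so the device is in saturation.
k_p = μ_pC_ox · (W/L) = 6.4 mA/V².
KCL at the drain: ½ k_p (V_SG − |V_th|)² = (V_DD − V_SG)/R.
Let x = V_SG − 1.1. Then 154 x² + x − 3.51 = 0, giving x = 0.148 V (positive root), so V_SG = 1.25 V.
I_D = (V_DD − V_SG)/R = (4.61 − 1.25) / 48.1 = 0.0699 mA.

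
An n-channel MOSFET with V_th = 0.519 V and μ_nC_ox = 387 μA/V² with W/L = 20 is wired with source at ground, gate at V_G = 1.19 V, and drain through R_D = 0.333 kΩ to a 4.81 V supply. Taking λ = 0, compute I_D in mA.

V_GS = V_G = 1.19 V, so V_ov = 1.19 − 0.519 = 0.671 V.
k_n = μ_nC_ox · (W/L) = 7.74 mA/V².
Assume saturation: I_D = ½ k_n V_ov² = 0.5 × 7.74 × 0.671² = 1.74 mA, giving V_DS = V_DD − I_D R_D = 4.81 − 1.74 × 0.333 = 4.23 V.
V_DS = 4.23 V ≥ V_ov = 0.671 V, confirming saturation.

I_D = 1.74 mA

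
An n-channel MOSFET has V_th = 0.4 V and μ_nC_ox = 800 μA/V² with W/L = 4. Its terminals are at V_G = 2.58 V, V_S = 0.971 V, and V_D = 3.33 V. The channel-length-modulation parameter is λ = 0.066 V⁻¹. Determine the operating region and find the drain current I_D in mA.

V_GS = V_G − V_S = 2.58 − 0.971 = 1.61 V; V_DS = V_D − V_S = 3.33 − 0.971 = 2.36 V.
k_n = μ_nC_ox · (W/L) = 3.2 mA/V².
V_ov = V_GS − V_th = 1.61 − 0.4 = 1.21 V.
Since V_DS = 2.36 V ≥ V_ov = 1.21 V, the device is in saturation.
I_D = ½ k_n V_ov² (1 + λ V_DS) = 0.5 × 3.2 × 1.21² × (1 + 0.066 × 2.36) = 2.7 mA.

Saturation; I_D = 2.70 mA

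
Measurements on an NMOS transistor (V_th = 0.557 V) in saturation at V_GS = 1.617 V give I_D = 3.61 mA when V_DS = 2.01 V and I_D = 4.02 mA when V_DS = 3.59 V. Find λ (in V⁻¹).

With V_GS fixed, I_D ∝ (1 + λ V_DS) in saturation, so I_D2/I_D1 = (1 + λ V_DS2)/(1 + λ V_DS1).
4.02/3.61 = 1.114 = (1 + 3.59 λ)/(1 + 2.01 λ).
Solving: λ (I_D1 V_DS2 − I_D2 V_DS1) = I_D2 − I_D1, so λ = (4.02 − 3.61) / (3.61 × 3.59 − 4.02 × 2.01) = 0.41 / 4.88 = 0.084 V⁻¹.

λ = 0.0840 V⁻¹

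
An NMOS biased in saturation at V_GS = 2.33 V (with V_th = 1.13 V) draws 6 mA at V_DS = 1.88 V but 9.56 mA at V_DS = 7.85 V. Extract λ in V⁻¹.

With V_GS fixed, I_D ∝ (1 + λ V_DS) in saturation, so I_D2/I_D1 = (1 + λ V_DS2)/(1 + λ V_DS1).
9.56/6 = 1.593 = (1 + 7.85 λ)/(1 + 1.88 λ).
Solving: λ (I_D1 V_DS2 − I_D2 V_DS1) = I_D2 − I_D1, so λ = (9.56 − 6) / (6 × 7.85 − 9.56 × 1.88) = 3.56 / 29.1 = 0.122 V⁻¹.

λ = 0.122 V⁻¹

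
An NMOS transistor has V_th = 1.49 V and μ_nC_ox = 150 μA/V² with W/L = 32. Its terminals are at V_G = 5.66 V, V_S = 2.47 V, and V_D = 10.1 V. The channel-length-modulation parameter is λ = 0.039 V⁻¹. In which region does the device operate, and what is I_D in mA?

V_GS = V_G − V_S = 5.66 − 2.47 = 3.19 V; V_DS = V_D − V_S = 10.1 − 2.47 = 7.63 V.
k_n = μ_nC_ox · (W/L) = 4.8 mA/V².
V_ov = V_GS − V_th = 3.19 − 1.49 = 1.7 V.
Since V_DS = 7.63 V ≥ V_ov = 1.7 V, the device is in saturation.
I_D = ½ k_n V_ov² (1 + λ V_DS) = 0.5 × 4.8 × 1.7² × (1 + 0.039 × 7.63) = 9 mA.

Saturation; I_D = 9.00 mA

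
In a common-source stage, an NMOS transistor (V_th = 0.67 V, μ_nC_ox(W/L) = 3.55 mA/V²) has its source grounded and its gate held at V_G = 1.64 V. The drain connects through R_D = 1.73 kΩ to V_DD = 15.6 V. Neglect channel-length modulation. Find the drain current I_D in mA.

V_GS = V_G = 1.64 V, so V_ov = 1.64 − 0.67 = 0.97 V.
Assume saturation: I_D = ½ k_n V_ov² = 0.5 × 3.55 × 0.97² = 1.67 mA, giving V_DS = V_DD − I_D R_D = 15.6 − 1.67 × 1.73 = 12.7 V.
V_DS = 12.7 V ≥ V_ov = 0.97 V, confirming saturation.

I_D = 1.67 mA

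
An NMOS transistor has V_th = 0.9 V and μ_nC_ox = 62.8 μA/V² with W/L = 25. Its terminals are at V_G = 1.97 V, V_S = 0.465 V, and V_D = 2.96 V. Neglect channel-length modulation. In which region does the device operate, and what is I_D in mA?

V_GS = V_G − V_S = 1.97 − 0.465 = 1.5 V; V_DS = V_D − V_S = 2.96 − 0.465 = 2.5 V.
k_n = μ_nC_ox · (W/L) = 1.57 mA/V².
V_ov = V_GS − V_th = 1.5 − 0.9 = 0.605 V.
Since V_DS = 2.5 V ≥ V_ov = 0.605 V, the device is in saturation.
I_D = ½ k_n V_ov² = 0.5 × 1.57 × 0.605² = 0.287 mA.

Saturation; I_D = 0.287 mA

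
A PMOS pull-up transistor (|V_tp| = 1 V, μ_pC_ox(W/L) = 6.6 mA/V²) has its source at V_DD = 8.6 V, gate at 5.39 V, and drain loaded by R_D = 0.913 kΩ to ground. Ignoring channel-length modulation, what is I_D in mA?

V_SG = V_DD − V_G = 8.6 − 5.39 = 3.21 V, so V_ov = 3.21 − 1 = 2.21 V.
Assume saturation: I_D = ½ k_p V_ov² = 0.5 × 6.6 × 2.21² = 16.1 mA, giving V_SD = V_DD − I_D R_D = 8.6 − 16.1 × 0.913 = -6.12 V.
But -6.12 V < V_ov = 2.21 V, so the device is actually in triode.
In triode I_D = k_p[V_ov V_SD − ½ V_SD²] and I_D = (V_DD − V_SD)/R_D. Equating: 3.01 V_SD² − 14.32 V_SD + 8.6 = 0, giving V_SD = 0.705 V (the root below V_ov).
I_D = (8.6 − 0.705) / 0.913 = 8.65 mA.

I_D = 8.65 mA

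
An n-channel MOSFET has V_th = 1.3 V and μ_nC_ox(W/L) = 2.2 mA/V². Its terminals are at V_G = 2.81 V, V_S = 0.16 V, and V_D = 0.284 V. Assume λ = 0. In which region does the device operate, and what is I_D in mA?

V_GS = V_G − V_S = 2.81 − 0.16 = 2.65 V; V_DS = V_D − V_S = 0.284 − 0.16 = 0.124 V.
V_ov = V_GS − V_th = 2.65 − 1.3 = 1.35 V.
Since V_DS = 0.124 V < V_ov = 1.35 V, the device is in the triode region.
I_D = k_n [V_ov · V_DS − ½ V_DS²] = 2.2 × [1.35 × 0.124 − 0.5 × 0.124²] = 0.351 mA.

Triode; I_D = 0.351 mA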